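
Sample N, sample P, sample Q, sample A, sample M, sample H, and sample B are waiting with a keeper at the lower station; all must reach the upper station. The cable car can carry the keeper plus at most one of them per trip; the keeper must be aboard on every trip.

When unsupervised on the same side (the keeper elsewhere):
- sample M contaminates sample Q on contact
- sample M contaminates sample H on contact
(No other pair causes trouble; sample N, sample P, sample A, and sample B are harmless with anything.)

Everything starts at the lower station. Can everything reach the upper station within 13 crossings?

No

Counting alone: the keeper can take at most 1 across per trip to the upper station, so moving all 7 needs at least 7 loaded trips out, with a return between consecutive ones — at least 13 crossings.
The safety rule pushes this higher. Following every safe sequence of crossings, the most of the 7 that can be at the upper station as the cable car arrives there on crossing 13 is 6 — never all 7.
So the move cannot be finished within 13 crossings. (The shortest complete plan takes 15:)
1. Keeper goes to the upper station with sample M.
2. Keeper goes back to the lower station alone.
3. Keeper goes to the upper station with sample N.
4. Keeper goes back to the lower station alone.
5. Keeper goes to the upper station with sample P.
6. Keeper goes back to the lower station alone.
7. Keeper goes to the upper station with sample Q.
8. Keeper goes back to the lower station with sample M.
9. Keeper goes to the upper station with sample H.
10. Keeper goes back to the lower station alone.
11. Keeper goes to the upper station with sample A.
12. Keeper goes back to the lower station alone.
13. Keeper goes to the upper station with sample B.
14. Keeper goes back to the lower station alone.
15. Keeper goes to the upper station with sample M.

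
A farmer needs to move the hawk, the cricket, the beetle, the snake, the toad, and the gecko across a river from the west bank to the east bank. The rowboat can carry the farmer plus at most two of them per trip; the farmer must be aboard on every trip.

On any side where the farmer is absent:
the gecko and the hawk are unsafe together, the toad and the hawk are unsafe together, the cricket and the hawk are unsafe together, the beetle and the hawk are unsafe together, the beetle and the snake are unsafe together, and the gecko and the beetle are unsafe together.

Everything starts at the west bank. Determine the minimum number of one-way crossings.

Counting alone: the farmer can take at most 2 across per trip to the east bank, so moving all 6 needs at least 3 loaded trips out, with a return between consecutive ones — at least 5 crossings.
The safety rule pushes this higher. Following every safe sequence of crossings, the most of the 6 that can be at the east bank as the rowboat arrives there on crossings 5, 7 is 4, 5 respectively — never all 6.
So no plan with fewer than 9 crossings exists, and this one achieves 9:
1. Farmer goes to the east bank with the beetle and the hawk.  [the west bank: the cricket, the gecko, the snake, the toad | the east bank: the beetle, the hawk]
2. Farmer goes back to the west bank with the hawk.  [the west bank: the cricket, the gecko, the hawk, the snake, the toad | the east bank: the beetle]
3. Farmer goes to the east bank with the cricket and the hawk.  [the west bank: the gecko, the snake, the toad | the east bank: the beetle, the cricket, the hawk]
4. Farmer goes back to the west bank with the hawk.  [the west bank: the gecko, the hawk, the snake, the toad | the east bank: the beetle, the cricket]
5. Farmer goes to the east bank with the hawk and the toad.  [the west bank: the gecko, the snake | the east bank: the beetle, the cricket, the hawk, the toad]
6. Farmer goes back to the west bank with the hawk.  [the west bank: the gecko, the hawk, the snake | the east bank: the beetle, the cricket, the toad]
7. Farmer goes to the east bank with the gecko and the snake.  [the west bank: the hawk | the east bank: the beetle, the cricket, the gecko, the snake, the toad]
8. Farmer goes back to the west bank with the beetle.  [the west bank: the beetle, the hawk | the east bank: the cricket, the gecko, the snake, the toad]
9. Farmer goes to the east bank with the beetle and the hawk.  [the west bank: — | the east bank: the beetle, the cricket, the gecko, the hawk, the snake, the toad]

9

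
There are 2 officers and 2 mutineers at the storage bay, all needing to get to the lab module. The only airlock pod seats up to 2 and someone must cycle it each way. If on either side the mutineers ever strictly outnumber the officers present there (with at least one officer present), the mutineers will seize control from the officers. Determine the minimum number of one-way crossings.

Counting alone: each trip to the lab module takes at most 2 across and each return brings at least 1 back, so after t trips out (and t−1 returns) at most 2t − (t−1) of the 4 are across; that first reaches 4 at t = 3, so at least 5 crossings are needed.
The plan below uses exactly 5 crossings, so it is optimal:
1. 2 mutineers → the lab module.  (the storage bay: 2O 0M; the lab module: 0O 2M)
2. 1 mutineer ← the storage bay.  (the storage bay: 2O 1M; the lab module: 0O 1M)
3. 2 officers → the lab module.  (the storage bay: 0O 1M; the lab module: 2O 1M)
4. 1 mutineer ← the storage bay.  (the storage bay: 0O 2M; the lab module: 2O 0M)
5. 2 mutineers → the lab module.  (the storage bay: 0O 0M; the lab module: 2O 2M)

5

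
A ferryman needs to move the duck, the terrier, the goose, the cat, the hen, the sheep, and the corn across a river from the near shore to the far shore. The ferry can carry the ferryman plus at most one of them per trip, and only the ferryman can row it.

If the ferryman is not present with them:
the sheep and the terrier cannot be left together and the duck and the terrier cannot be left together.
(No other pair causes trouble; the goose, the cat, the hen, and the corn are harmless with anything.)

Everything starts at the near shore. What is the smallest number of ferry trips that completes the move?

Counting alone: the ferryman can take at most 1 across per trip to the far shore, so moving all 7 needs at least 7 loaded trips out, with a return between consecutive ones — at least 13 crossings.
The safety rule pushes this higher. Following every safe sequence of crossings, the most of the 7 that can be at the far shore as the ferry arrives there on crossing 13 is 6 — never all 7.
So no plan with fewer than 15 crossings exists, and this one achieves 15:
1. Ferryman goes to the far shore with the terrier.  [the near shore: the cat, the corn, the duck, the goose, the hen, the sheep | the far shore: the terrier]
2. Ferryman goes back to the near shore alone.  [the near shore: the cat, the corn, the duck, the goose, the hen, the sheep | the far shore: the terrier]
3. Ferryman goes to the far shore with the duck.  [the near shore: the cat, the corn, the goose, the hen, the sheep | the far shore: the duck, the terrier]
4. Ferryman goes back to the near shore with the terrier.  [the near shore: the cat, the corn, the goose, the hen, the sheep, the terrier | the far shore: the duck]
5. Ferryman goes to the far shore with the sheep.  [the near shore: the cat, the corn, the goose, the hen, the terrier | the far shore: the duck, the sheep]
6. Ferryman goes back to the near shore alone.  [the near shore: the cat, the corn, the goose, the hen, the terrier | the far shore: the duck, the sheep]
7. Ferryman goes to the far shore with the goose.  [the near shore: the cat, the corn, the hen, the terrier | the far shore: the duck, the goose, the sheep]
8. Ferryman goes back to the near shore alone.  [the near shore: the cat, the corn, the hen, the terrier | the far shore: the duck, the goose, the sheep]
9. Ferryman goes to the far shore with the cat.  [the near shore: the corn, the hen, the terrier | the far shore: the cat, the duck, the goose, the sheep]
10. Ferryman goes back to the near shore alone.  [the near shore: the corn, the hen, the terrier | the far shore: the cat, the duck, the goose, the sheep]
11. Ferryman goes to the far shore with the hen.  [the near shore: the corn, the terrier | the far shore: the cat, the duck, the goose, the hen, the sheep]
12. Ferryman goes back to the near shore alone.  [the near shore: the corn, the terrier | the far shore: the cat, the duck, the goose, the hen, the sheep]
13. Ferryman goes to the far shore with the corn.  [the near shore: the terrier | the far shore: the cat, the corn, the duck, the goose, the hen, the sheep]
14. Ferryman goes back to the near shore alone.  [the near shore: the terrier | the far shore: the cat, the corn, the duck, the goose, the hen, the sheep]
15. Ferryman goes to the far shore with the terrier.  [the near shore: — | the far shore: the cat, the corn, the duck, the goose, the hen, the sheep, the terrier]

15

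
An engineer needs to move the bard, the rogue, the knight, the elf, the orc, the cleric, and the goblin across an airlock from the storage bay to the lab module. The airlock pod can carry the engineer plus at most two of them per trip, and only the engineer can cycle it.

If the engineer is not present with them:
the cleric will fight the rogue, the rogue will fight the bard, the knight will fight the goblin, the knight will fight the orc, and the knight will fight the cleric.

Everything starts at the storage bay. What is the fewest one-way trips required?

9

Counting alone: the engineer can take at most 2 across per trip to the lab module, so moving all 7 needs at least 4 loaded trips out, with a return between consecutive ones — at least 7 crossings.
The safety rule pushes this higher. Following every safe sequence of crossings, the most of the 7 that can be at the lab module as the airlock pod arrives there on crossing 7 is 6 — never all 7.
So no plan with fewer than 9 crossings exists, and this one achieves 9:
1. Engineer goes to the lab module with the knight and the rogue.
2. Engineer goes back to the storage bay alone.
3. Engineer goes to the lab module with the bard.
4. Engineer goes back to the storage bay with the rogue.
5. Engineer goes to the lab module with the cleric and the elf.
6. Engineer goes back to the storage bay with the knight.
7. Engineer goes to the lab module with the goblin and the orc.
8. Engineer goes back to the storage bay alone.
9. Engineer goes to the lab module with the knight and the rogue.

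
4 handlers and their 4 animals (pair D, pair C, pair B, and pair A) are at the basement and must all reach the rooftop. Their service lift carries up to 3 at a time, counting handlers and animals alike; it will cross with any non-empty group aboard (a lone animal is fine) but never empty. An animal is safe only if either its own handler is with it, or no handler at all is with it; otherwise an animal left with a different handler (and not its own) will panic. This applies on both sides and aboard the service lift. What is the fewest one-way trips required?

Counting alone: each trip to the rooftop takes at most 3 across and each return brings at least 1 back, so after t trips out (and t−1 returns) at most 3t − (t−1) of the 8 are across; that first reaches 8 at t = 4, so at least 7 crossings are needed.
The safety rule pushes this higher. Following every safe sequence of crossings, the most of the 8 that can be at the rooftop as the service lift arrives there on crossing 7 is 7 — never all 8.
So no plan with fewer than 9 crossings exists, and this one achieves 9:
1. animal D and handler D cross → the rooftop.
2. handler D crosses ← the basement.
3. animal C, handler C, and handler D cross → the rooftop.
4. animal D and handler D cross ← the basement.
5. handler A, handler B, and handler D cross → the rooftop.
6. animal C crosses ← the basement.
7. animal C and animal D cross → the rooftop.
8. animal D crosses ← the basement.
9. animal A, animal B, and animal D cross → the rooftop.

9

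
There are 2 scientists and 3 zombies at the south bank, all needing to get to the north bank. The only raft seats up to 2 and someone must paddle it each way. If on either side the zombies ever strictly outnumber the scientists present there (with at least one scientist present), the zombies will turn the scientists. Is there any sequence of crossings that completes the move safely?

No

The zombies already outnumber the scientists at the south bank before anyone moves, so the starting position itself is disallowed.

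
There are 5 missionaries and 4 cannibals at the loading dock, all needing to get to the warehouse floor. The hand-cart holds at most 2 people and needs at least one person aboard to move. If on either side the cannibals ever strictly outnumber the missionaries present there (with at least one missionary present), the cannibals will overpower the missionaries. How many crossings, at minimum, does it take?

15

Counting alone: each trip to the warehouse floor takes at most 2 across and each return brings at least 1 back, so after t trips out (and t−1 returns) at most 2t − (t−1) of the 9 are across; that first reaches 9 at t = 8, so at least 15 crossings are needed.
The plan below uses exactly 15 crossings, so it is optimal:
1. 2 cannibals → the warehouse floor.  (the loading dock: 5M 2C; the warehouse floor: 0M 2C)
2. 1 cannibal ← the loading dock.  (the loading dock: 5M 3C; the warehouse floor: 0M 1C)
3. 2 cannibals → the warehouse floor.  (the loading dock: 5M 1C; the warehouse floor: 0M 3C)
4. 1 cannibal ← the loading dock.  (the loading dock: 5M 2C; the warehouse floor: 0M 2C)
5. 2 missionaries → the warehouse floor.  (the loading dock: 3M 2C; the warehouse floor: 2M 2C)
6. 1 cannibal ← the loading dock.  (the loading dock: 3M 3C; the warehouse floor: 2M 1C)
7. 1 missionary and 1 cannibal → the warehouse floor.  (the loading dock: 2M 2C; the warehouse floor: 3M 2C)
8. 1 missionary ← the loading dock.  (the loading dock: 3M 2C; the warehouse floor: 2M 2C)
9. 1 missionary and 1 cannibal → the warehouse floor.  (the loading dock: 2M 1C; the warehouse floor: 3M 3C)
10. 1 cannibal ← the loading dock.  (the loading dock: 2M 2C; the warehouse floor: 3M 2C)
11. 1 missionary and 1 cannibal → the warehouse floor.  (the loading dock: 1M 1C; the warehouse floor: 4M 3C)
12. 1 missionary ← the loading dock.  (the loading dock: 2M 1C; the warehouse floor: 3M 3C)
13. 1 missionary and 1 cannibal → the warehouse floor.  (the loading dock: 1M 0C; the warehouse floor: 4M 4C)
14. 1 cannibal ← the loading dock.  (the loading dock: 1M 1C; the warehouse floor: 4M 3C)
15. 1 missionary and 1 cannibal → the warehouse floor.  (the loading dock: 0M 0C; the warehouse floor: 5M 4C)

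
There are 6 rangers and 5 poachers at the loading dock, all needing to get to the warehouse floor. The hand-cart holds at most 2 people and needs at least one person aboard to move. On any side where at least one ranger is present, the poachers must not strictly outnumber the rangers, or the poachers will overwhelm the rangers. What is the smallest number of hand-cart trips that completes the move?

Counting alone: each trip to the warehouse floor takes at most 2 across and each return brings at least 1 back, so after t trips out (and t−1 returns) at most 2t − (t−1) of the 11 are across; that first reaches 11 at t = 10, so at least 19 crossings are needed.
The plan below uses exactly 19 crossings, so it is optimal:
1. 2 poachers → the warehouse floor.  (the loading dock: 6R 3P; the warehouse floor: 0R 2P)
2. 1 poacher ← the loading dock.  (the loading dock: 6R 4P; the warehouse floor: 0R 1P)
3. 2 poachers → the warehouse floor.  (the loading dock: 6R 2P; the warehouse floor: 0R 3P)
4. 1 poacher ← the loading dock.  (the loading dock: 6R 3P; the warehouse floor: 0R 2P)
5. 2 rangers → the warehouse floor.  (the loading dock: 4R 3P; the warehouse floor: 2R 2P)
6. 1 poacher ← the loading dock.  (the loading dock: 4R 4P; the warehouse floor: 2R 1P)
7. 1 ranger and 1 poacher → the warehouse floor.  (the loading dock: 3R 3P; the warehouse floor: 3R 2P)
8. 1 ranger ← the loading dock.  (the loading dock: 4R 3P; the warehouse floor: 2R 2P)
9. 1 ranger and 1 poacher → the warehouse floor.  (the loading dock: 3R 2P; the warehouse floor: 3R 3P)
10. 1 poacher ← the loading dock.  (the loading dock: 3R 3P; the warehouse floor: 3R 2P)
11. 1 ranger and 1 poacher → the warehouse floor.  (the loading dock: 2R 2P; the warehouse floor: 4R 3P)
12. 1 ranger ← the loading dock.  (the loading dock: 3R 2P; the warehouse floor: 3R 3P)
13. 1 ranger and 1 poacher → the warehouse floor.  (the loading dock: 2R 1P; the warehouse floor: 4R 4P)
14. 1 poacher ← the loading dock.  (the loading dock: 2R 2P; the warehouse floor: 4R 3P)
15. 1 ranger and 1 poacher → the warehouse floor.  (the loading dock: 1R 1P; the warehouse floor: 5R 4P)
16. 1 ranger ← the loading dock.  (the loading dock: 2R 1P; the warehouse floor: 4R 4P)
17. 1 ranger and 1 poacher → the warehouse floor.  (the loading dock: 1R 0P; the warehouse floor: 5R 5P)
18. 1 poacher ← the loading dock.  (the loading dock: 1R 1P; the warehouse floor: 5R 4P)
19. 1 ranger and 1 poacher → the warehouse floor.  (the loading dock: 0R 0P; the warehouse floor: 6R 5P)

19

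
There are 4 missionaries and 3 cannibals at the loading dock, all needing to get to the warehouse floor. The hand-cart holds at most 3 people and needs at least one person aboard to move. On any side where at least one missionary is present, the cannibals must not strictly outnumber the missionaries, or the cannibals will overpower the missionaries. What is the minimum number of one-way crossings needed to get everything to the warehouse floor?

5

Counting alone: each trip to the warehouse floor takes at most 3 across and each return brings at least 1 back, so after t trips out (and t−1 returns) at most 3t − (t−1) of the 7 are across; that first reaches 7 at t = 3, so at least 5 crossings are needed.
The plan below uses exactly 5 crossings, so it is optimal:
1. 3 cannibals → the warehouse floor.  (the loading dock: 4M 0C; the warehouse floor: 0M 3C)
2. 1 cannibal ← the loading dock.  (the loading dock: 4M 1C; the warehouse floor: 0M 2C)
3. 3 missionaries → the warehouse floor.  (the loading dock: 1M 1C; the warehouse floor: 3M 2C)
4. 1 missionary ← the loading dock.  (the loading dock: 2M 1C; the warehouse floor: 2M 2C)
5. 2 missionaries and 1 cannibal → the warehouse floor.  (the loading dock: 0M 0C; the warehouse floor: 4M 3C)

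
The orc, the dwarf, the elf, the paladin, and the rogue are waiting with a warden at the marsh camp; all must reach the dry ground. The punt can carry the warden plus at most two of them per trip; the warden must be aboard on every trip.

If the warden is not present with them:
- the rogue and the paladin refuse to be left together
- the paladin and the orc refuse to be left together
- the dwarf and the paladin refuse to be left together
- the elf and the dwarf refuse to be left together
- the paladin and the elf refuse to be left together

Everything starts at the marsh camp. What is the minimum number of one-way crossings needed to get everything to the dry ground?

7

Counting alone: the warden can take at most 2 across per trip to the dry ground, so moving all 5 needs at least 3 loaded trips out, with a return between consecutive ones — at least 5 crossings.
The safety rule pushes this higher. Following every safe sequence of crossings, the most of the 5 that can be at the dry ground as the punt arrives there on crossing 5 is 4 — never all 5.
So no plan with fewer than 7 crossings exists, and this one achieves 7:
1. Warden goes to the dry ground with the dwarf and the paladin.
2. Warden goes back to the marsh camp with the dwarf.
3. Warden goes to the dry ground with the dwarf and the orc.
4. Warden goes back to the marsh camp with the paladin.
5. Warden goes to the dry ground with the elf and the rogue.
6. Warden goes back to the marsh camp with the dwarf.
7. Warden goes to the dry ground with the dwarf and the paladin.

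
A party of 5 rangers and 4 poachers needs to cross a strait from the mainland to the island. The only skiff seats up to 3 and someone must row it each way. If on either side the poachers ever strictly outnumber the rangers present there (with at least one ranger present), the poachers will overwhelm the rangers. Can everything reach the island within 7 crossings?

Yes — this plan uses 7 crossings (≤ 7):
1. 3 poachers → the island.  (the mainland: 5R 1P; the island: 0R 3P)
2. 1 poacher ← the mainland.  (the mainland: 5R 2P; the island: 0R 2P)
3. 3 rangers → the island.  (the mainland: 2R 2P; the island: 3R 2P)
4. 1 ranger ← the mainland.  (the mainland: 3R 2P; the island: 2R 2P)
5. 2 rangers and 1 poacher → the island.  (the mainland: 1R 1P; the island: 4R 3P)
6. 1 ranger ← the mainland.  (the mainland: 2R 1P; the island: 3R 3P)
7. 2 rangers and 1 poacher → the island.  (the mainland: 0R 0P; the island: 5R 4P)

Yes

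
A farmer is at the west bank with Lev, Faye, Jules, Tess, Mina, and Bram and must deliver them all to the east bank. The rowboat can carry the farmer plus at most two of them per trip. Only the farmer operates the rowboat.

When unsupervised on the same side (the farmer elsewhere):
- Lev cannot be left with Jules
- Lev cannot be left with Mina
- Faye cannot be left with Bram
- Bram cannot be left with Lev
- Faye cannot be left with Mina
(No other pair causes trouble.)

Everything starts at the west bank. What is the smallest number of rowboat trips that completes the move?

7

Counting alone: the farmer can take at most 2 across per trip to the east bank, so moving all 6 needs at least 3 loaded trips out, with a return between consecutive ones — at least 5 crossings.
The safety rule pushes this higher. Following every safe sequence of crossings, the most of the 6 that can be at the east bank as the rowboat arrives there on crossing 5 is 5 — never all 6.
So no plan with fewer than 7 crossings exists, and this one achieves 7:
1. Farmer goes to the east bank with Faye and Lev.
2. Farmer goes back to the west bank alone.
3. Farmer goes to the east bank with Jules and Tess.
4. Farmer goes back to the west bank with Lev.
5. Farmer goes to the east bank with Bram and Mina.
6. Farmer goes back to the west bank with Faye.
7. Farmer goes to the east bank with Faye and Lev.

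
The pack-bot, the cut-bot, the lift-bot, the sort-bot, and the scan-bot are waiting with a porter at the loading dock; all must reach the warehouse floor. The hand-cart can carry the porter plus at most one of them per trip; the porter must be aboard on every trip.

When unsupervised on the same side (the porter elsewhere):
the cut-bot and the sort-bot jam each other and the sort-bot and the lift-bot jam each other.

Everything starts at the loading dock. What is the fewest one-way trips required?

Counting alone: the porter can take at most 1 across per trip to the warehouse floor, so moving all 5 needs at least 5 loaded trips out, with a return between consecutive ones — at least 9 crossings.
The safety rule pushes this higher. Following every safe sequence of crossings, the most of the 5 that can be at the warehouse floor as the hand-cart arrives there on crossing 9 is 4 — never all 5.
So no plan with fewer than 11 crossings exists, and this one achieves 11:
1. Porter goes to the warehouse floor with the sort-bot.  [the loading dock: the cut-bot, the lift-bot, the pack-bot, the scan-bot | the warehouse floor: the sort-bot]
2. Porter goes back to the loading dock alone.  [the loading dock: the cut-bot, the lift-bot, the pack-bot, the scan-bot | the warehouse floor: the sort-bot]
3. Porter goes to the warehouse floor with the pack-bot.  [the loading dock: the cut-bot, the lift-bot, the scan-bot | the warehouse floor: the pack-bot, the sort-bot]
4. Porter goes back to the loading dock alone.  [the loading dock: the cut-bot, the lift-bot, the scan-bot | the warehouse floor: the pack-bot, the sort-bot]
5. Porter goes to the warehouse floor with the cut-bot.  [the loading dock: the lift-bot, the scan-bot | the warehouse floor: the cut-bot, the pack-bot, the sort-bot]
6. Porter goes back to the loading dock with the sort-bot.  [the loading dock: the lift-bot, the scan-bot, the sort-bot | the warehouse floor: the cut-bot, the pack-bot]
7. Porter goes to the warehouse floor with the lift-bot.  [the loading dock: the scan-bot, the sort-bot | the warehouse floor: the cut-bot, the lift-bot, the pack-bot]
8. Porter goes back to the loading dock alone.  [the loading dock: the scan-bot, the sort-bot | the warehouse floor: the cut-bot, the lift-bot, the pack-bot]
9. Porter goes to the warehouse floor with the scan-bot.  [the loading dock: the sort-bot | the warehouse floor: the cut-bot, the lift-bot, the pack-bot, the scan-bot]
10. Porter goes back to the loading dock alone.  [the loading dock: the sort-bot | the warehouse floor: the cut-bot, the lift-bot, the pack-bot, the scan-bot]
11. Porter goes to the warehouse floor with the sort-bot.  [the loading dock: — | the warehouse floor: the cut-bot, the lift-bot, the pack-bot, the scan-bot, the sort-bot]

11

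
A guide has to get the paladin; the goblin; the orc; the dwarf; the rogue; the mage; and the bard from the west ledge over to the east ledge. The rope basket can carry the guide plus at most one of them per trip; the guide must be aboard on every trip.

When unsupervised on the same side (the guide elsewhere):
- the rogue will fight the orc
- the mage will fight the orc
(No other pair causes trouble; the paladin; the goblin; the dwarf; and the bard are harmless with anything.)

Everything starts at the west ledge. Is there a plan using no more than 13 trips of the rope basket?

Counting alone: the guide can take at most 1 across per trip to the east ledge, so moving all 7 needs at least 7 loaded trips out, with a return between consecutive ones — at least 13 crossings.
The safety rule pushes this higher. Following every safe sequence of crossings, the most of the 7 that can be at the east ledge as the rope basket arrives there on crossing 13 is 6 — never all 7.
So the move cannot be finished within 13 crossings. (The shortest complete plan takes 15:)
1. Guide goes to the east ledge with the orc.
2. Guide goes back to the west ledge alone.
3. Guide goes to the east ledge with the paladin.
4. Guide goes back to the west ledge alone.
5. Guide goes to the east ledge with the goblin.
6. Guide goes back to the west ledge alone.
7. Guide goes to the east ledge with the dwarf.
8. Guide goes back to the west ledge alone.
9. Guide goes to the east ledge with the rogue.
10. Guide goes back to the west ledge with the orc.
11. Guide goes to the east ledge with the mage.
12. Guide goes back to the west ledge alone.
13. Guide goes to the east ledge with the bard.
14. Guide goes back to the west ledge alone.
15. Guide goes to the east ledge with the orc.

No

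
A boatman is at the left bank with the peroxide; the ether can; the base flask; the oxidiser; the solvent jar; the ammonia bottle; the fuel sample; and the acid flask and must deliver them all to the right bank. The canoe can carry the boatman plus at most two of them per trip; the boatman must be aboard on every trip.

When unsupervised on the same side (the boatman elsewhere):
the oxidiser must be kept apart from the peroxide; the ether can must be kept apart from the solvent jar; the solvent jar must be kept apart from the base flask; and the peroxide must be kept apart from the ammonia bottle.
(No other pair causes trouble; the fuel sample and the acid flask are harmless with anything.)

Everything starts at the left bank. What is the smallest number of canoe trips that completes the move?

9

Counting alone: the boatman can take at most 2 across per trip to the right bank, so moving all 8 needs at least 4 loaded trips out, with a return between consecutive ones — at least 7 crossings.
The safety rule pushes this higher. Following every safe sequence of crossings, the most of the 8 that can be at the right bank as the canoe arrives there on crossing 7 is 7 — never all 8.
So no plan with fewer than 9 crossings exists, and this one achieves 9:
1. Boatman goes to the right bank with the peroxide and the solvent jar.
2. Boatman goes back to the left bank alone.
3. Boatman goes to the right bank with the base flask and the ether can.
4. Boatman goes back to the left bank with the solvent jar.
5. Boatman goes to the right bank with the ammonia bottle and the oxidiser.
6. Boatman goes back to the left bank with the peroxide.
7. Boatman goes to the right bank with the acid flask and the fuel sample.
8. Boatman goes back to the left bank alone.
9. Boatman goes to the right bank with the peroxide and the solvent jar.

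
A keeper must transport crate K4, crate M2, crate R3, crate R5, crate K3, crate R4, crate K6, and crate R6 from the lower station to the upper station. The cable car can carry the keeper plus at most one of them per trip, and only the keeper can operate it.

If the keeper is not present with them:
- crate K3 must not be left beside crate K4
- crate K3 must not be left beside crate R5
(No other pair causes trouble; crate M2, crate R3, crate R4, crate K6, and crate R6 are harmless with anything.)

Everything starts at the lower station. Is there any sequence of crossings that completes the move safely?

1. Keeper goes to the upper station with crate K3.
2. Keeper goes back to the lower station alone.
3. Keeper goes to the upper station with crate K4.
4. Keeper goes back to the lower station with crate K3.
5. Keeper goes to the upper station with crate R5.
6. Keeper goes back to the lower station alone.
7. Keeper goes to the upper station with crate M2.
8. Keeper goes back to the lower station alone.
9. Keeper goes to the upper station with crate R3.
10. Keeper goes back to the lower station alone.
11. Keeper goes to the upper station with crate R4.
12. Keeper goes back to the lower station alone.
13. Keeper goes to the upper station with crate K6.
14. Keeper goes back to the lower station alone.
15. Keeper goes to the upper station with crate R6.
16. Keeper goes back to the lower station alone.
17. Keeper goes to the upper station with crate K3.

Yes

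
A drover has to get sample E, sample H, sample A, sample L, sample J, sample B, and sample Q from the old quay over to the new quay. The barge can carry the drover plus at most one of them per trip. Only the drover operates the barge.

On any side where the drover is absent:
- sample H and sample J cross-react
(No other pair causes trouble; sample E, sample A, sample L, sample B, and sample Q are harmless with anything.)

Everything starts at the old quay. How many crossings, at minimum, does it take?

Counting alone: the drover can take at most 1 across per trip to the new quay, so moving all 7 needs at least 7 loaded trips out, with a return between consecutive ones — at least 13 crossings.
The plan below uses exactly 13 crossings, so it is optimal:
1. Drover goes to the new quay with sample H.  [the old quay: sample A, sample B, sample E, sample J, sample L, sample Q | the new quay: sample H]
2. Drover goes back to the old quay alone.  [the old quay: sample A, sample B, sample E, sample J, sample L, sample Q | the new quay: sample H]
3. Drover goes to the new quay with sample E.  [the old quay: sample A, sample B, sample J, sample L, sample Q | the new quay: sample E, sample H]
4. Drover goes back to the old quay alone.  [the old quay: sample A, sample B, sample J, sample L, sample Q | the new quay: sample E, sample H]
5. Drover goes to the new quay with sample A.  [the old quay: sample B, sample J, sample L, sample Q | the new quay: sample A, sample E, sample H]
6. Drover goes back to the old quay alone.  [the old quay: sample B, sample J, sample L, sample Q | the new quay: sample A, sample E, sample H]
7. Drover goes to the new quay with sample L.  [the old quay: sample B, sample J, sample Q | the new quay: sample A, sample E, sample H, sample L]
8. Drover goes back to the old quay alone.  [the old quay: sample B, sample J, sample Q | the new quay: sample A, sample E, sample H, sample L]
9. Drover goes to the new quay with sample B.  [the old quay: sample J, sample Q | the new quay: sample A, sample B, sample E, sample H, sample L]
10. Drover goes back to the old quay alone.  [the old quay: sample J, sample Q | the new quay: sample A, sample B, sample E, sample H, sample L]
11. Drover goes to the new quay with sample Q.  [the old quay: sample J | the new quay: sample A, sample B, sample E, sample H, sample L, sample Q]
12. Drover goes back to the old quay alone.  [the old quay: sample J | the new quay: sample A, sample B, sample E, sample H, sample L, sample Q]
13. Drover goes to the new quay with sample J.  [the old quay: — | the new quay: sample A, sample B, sample E, sample H, sample J, sample L, sample Q]

13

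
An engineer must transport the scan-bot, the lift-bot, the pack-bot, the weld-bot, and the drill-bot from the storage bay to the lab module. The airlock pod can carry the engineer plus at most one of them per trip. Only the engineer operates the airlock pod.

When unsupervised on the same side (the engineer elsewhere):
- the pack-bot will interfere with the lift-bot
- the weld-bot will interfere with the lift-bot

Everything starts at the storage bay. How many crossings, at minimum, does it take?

11

Counting alone: the engineer can take at most 1 across per trip to the lab module, so moving all 5 needs at least 5 loaded trips out, with a return between consecutive ones — at least 9 crossings.
The safety rule pushes this higher. Following every safe sequence of crossings, the most of the 5 that can be at the lab module as the airlock pod arrives there on crossing 9 is 4 — never all 5.
So no plan with fewer than 11 crossings exists, and this one achieves 11:
1. Engineer goes to the lab module with the lift-bot.  [the storage bay: the drill-bot, the pack-bot, the scan-bot, the weld-bot | the lab module: the lift-bot]
2. Engineer goes back to the storage bay alone.  [the storage bay: the drill-bot, the pack-bot, the scan-bot, the weld-bot | the lab module: the lift-bot]
3. Engineer goes to the lab module with the scan-bot.  [the storage bay: the drill-bot, the pack-bot, the weld-bot | the lab module: the lift-bot, the scan-bot]
4. Engineer goes back to the storage bay alone.  [the storage bay: the drill-bot, the pack-bot, the weld-bot | the lab module: the lift-bot, the scan-bot]
5. Engineer goes to the lab module with the pack-bot.  [the storage bay: the drill-bot, the weld-bot | the lab module: the lift-bot, the pack-bot, the scan-bot]
6. Engineer goes back to the storage bay with the lift-bot.  [the storage bay: the drill-bot, the lift-bot, the weld-bot | the lab module: the pack-bot, the scan-bot]
7. Engineer goes to the lab module with the weld-bot.  [the storage bay: the drill-bot, the lift-bot | the lab module: the pack-bot, the scan-bot, the weld-bot]
8. Engineer goes back to the storage bay alone.  [the storage bay: the drill-bot, the lift-bot | the lab module: the pack-bot, the scan-bot, the weld-bot]
9. Engineer goes to the lab module with the drill-bot.  [the storage bay: the lift-bot | the lab module: the drill-bot, the pack-bot, the scan-bot, the weld-bot]
10. Engineer goes back to the storage bay alone.  [the storage bay: the lift-bot | the lab module: the drill-bot, the pack-bot, the scan-bot, the weld-bot]
11. Engineer goes to the lab module with the lift-bot.  [the storage bay: — | the lab module: the drill-bot, the lift-bot, the pack-bot, the scan-bot, the weld-bot]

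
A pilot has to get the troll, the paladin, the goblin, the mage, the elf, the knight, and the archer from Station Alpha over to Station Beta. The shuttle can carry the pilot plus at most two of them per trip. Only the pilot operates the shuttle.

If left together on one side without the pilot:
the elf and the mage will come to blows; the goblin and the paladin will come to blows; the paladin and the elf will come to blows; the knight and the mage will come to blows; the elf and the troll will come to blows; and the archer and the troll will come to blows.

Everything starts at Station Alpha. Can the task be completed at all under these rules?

No

Whatever the first load, the items left behind include a forbidden pair without the pilot. No opening move is safe, so no plan exists.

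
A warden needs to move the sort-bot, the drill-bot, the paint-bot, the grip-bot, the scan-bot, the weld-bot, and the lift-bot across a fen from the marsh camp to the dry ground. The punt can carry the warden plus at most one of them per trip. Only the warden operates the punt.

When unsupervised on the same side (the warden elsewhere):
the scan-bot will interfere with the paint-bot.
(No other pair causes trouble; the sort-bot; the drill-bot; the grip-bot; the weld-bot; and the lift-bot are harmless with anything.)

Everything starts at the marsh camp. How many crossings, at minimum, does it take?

Counting alone: the warden can take at most 1 across per trip to the dry ground, so moving all 7 needs at least 7 loaded trips out, with a return between consecutive ones — at least 13 crossings.
The plan below uses exactly 13 crossings, so it is optimal:
1. Warden goes to the dry ground with the paint-bot.  [the marsh camp: the drill-bot, the grip-bot, the lift-bot, the scan-bot, the sort-bot, the weld-bot | the dry ground: the paint-bot]
2. Warden goes back to the marsh camp alone.  [the marsh camp: the drill-bot, the grip-bot, the lift-bot, the scan-bot, the sort-bot, the weld-bot | the dry ground: the paint-bot]
3. Warden goes to the dry ground with the sort-bot.  [the marsh camp: the drill-bot, the grip-bot, the lift-bot, the scan-bot, the weld-bot | the dry ground: the paint-bot, the sort-bot]
4. Warden goes back to the marsh camp alone.  [the marsh camp: the drill-bot, the grip-bot, the lift-bot, the scan-bot, the weld-bot | the dry ground: the paint-bot, the sort-bot]
5. Warden goes to the dry ground with the drill-bot.  [the marsh camp: the grip-bot, the lift-bot, the scan-bot, the weld-bot | the dry ground: the drill-bot, the paint-bot, the sort-bot]
6. Warden goes back to the marsh camp alone.  [the marsh camp: the grip-bot, the lift-bot, the scan-bot, the weld-bot | the dry ground: the drill-bot, the paint-bot, the sort-bot]
7. Warden goes to the dry ground with the grip-bot.  [the marsh camp: the lift-bot, the scan-bot, the weld-bot | the dry ground: the drill-bot, the grip-bot, the paint-bot, the sort-bot]
8. Warden goes back to the marsh camp alone.  [the marsh camp: the lift-bot, the scan-bot, the weld-bot | the dry ground: the drill-bot, the grip-bot, the paint-bot, the sort-bot]
9. Warden goes to the dry ground with the weld-bot.  [the marsh camp: the lift-bot, the scan-bot | the dry ground: the drill-bot, the grip-bot, the paint-bot, the sort-bot, the weld-bot]
10. Warden goes back to the marsh camp alone.  [the marsh camp: the lift-bot, the scan-bot | the dry ground: the drill-bot, the grip-bot, the paint-bot, the sort-bot, the weld-bot]
11. Warden goes to the dry ground with the lift-bot.  [the marsh camp: the scan-bot | the dry ground: the drill-bot, the grip-bot, the lift-bot, the paint-bot, the sort-bot, the weld-bot]
12. Warden goes back to the marsh camp alone.  [the marsh camp: the scan-bot | the dry ground: the drill-bot, the grip-bot, the lift-bot, the paint-bot, the sort-bot, the weld-bot]
13. Warden goes to the dry ground with the scan-bot.  [the marsh camp: — | the dry ground: the drill-bot, the grip-bot, the lift-bot, the paint-bot, the scan-bot, the sort-bot, the weld-bot]

13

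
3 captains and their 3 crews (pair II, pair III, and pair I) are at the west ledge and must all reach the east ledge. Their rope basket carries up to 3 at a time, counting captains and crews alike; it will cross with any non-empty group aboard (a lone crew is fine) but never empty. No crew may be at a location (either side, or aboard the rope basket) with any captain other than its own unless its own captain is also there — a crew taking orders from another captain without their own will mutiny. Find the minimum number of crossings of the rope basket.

Counting alone: each trip to the east ledge takes at most 3 across and each return brings at least 1 back, so after t trips out (and t−1 returns) at most 3t − (t−1) of the 6 are across; that first reaches 6 at t = 3, so at least 5 crossings are needed.
The plan below uses exactly 5 crossings, so it is optimal:
1. captain II and crew II cross → the east ledge.
2. captain II crosses ← the west ledge.
3. captain I, captain II, and captain III cross → the east ledge.
4. crew II crosses ← the west ledge.
5. crew I, crew II, and crew III cross → the east ledge.

5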